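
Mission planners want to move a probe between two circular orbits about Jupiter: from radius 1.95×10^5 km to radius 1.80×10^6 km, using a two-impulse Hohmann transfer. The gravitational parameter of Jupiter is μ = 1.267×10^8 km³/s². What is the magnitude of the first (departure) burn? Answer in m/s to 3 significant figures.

Δv₁ = 8750 m/s

Transfer-ellipse semi-major axis a_t = (r₁ + r₂)/2 = (1.950×10^5 + 1.800×10^6)/2 = 9.975×10^5 km.
On the circular orbit at r = 1.950×10^5 km, v_c = √(μ/r) = 25.490 km/s.
Transfer-orbit speed at the same r (vis-viva, a = a_t): v_t = √[μ(2/r − 1/a_t)] = 34.241 km/s.
Δv₁ = |v_t − v_c| = |34.241 − 25.490| = 8.751 km/s.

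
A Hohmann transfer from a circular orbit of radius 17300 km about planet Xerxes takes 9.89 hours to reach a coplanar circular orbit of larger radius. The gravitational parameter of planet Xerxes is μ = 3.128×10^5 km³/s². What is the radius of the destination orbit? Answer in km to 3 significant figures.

Transfer time t = 9.89 hours = 35604 s, and t = π√(a_t³/μ).
So a_t = (μ t²/π²)^(1/3) = (3.128×10^5 × (35604)² / π²)^(1/3) = 34250 km.
Since a_t = (r₁ + r₂)/2, r₂ = 2a_t − r₁ = 2×34250 − 17300 = 51200 km.

r₂ = 51200 km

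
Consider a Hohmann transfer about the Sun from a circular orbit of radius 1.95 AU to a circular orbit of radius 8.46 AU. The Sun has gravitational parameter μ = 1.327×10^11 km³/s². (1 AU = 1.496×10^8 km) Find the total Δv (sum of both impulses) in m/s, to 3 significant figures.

In km: r₁ = 1.95 × 1.496×10^8 = 2.9172×10^8 km; r₂ = 8.46 × 1.496×10^8 = 1.265616×10^9 km.
Semi-major axis of the transfer orbit: a_t = (2.9172×10^8 + 1.265616×10^9)/2 = 7.78668×10^8 km.
Circular speed at r₁: v₁ = √(μ/r₁) = √(1.327×10^11/2.9172×10^8) = 21.328 km/s.
Transfer-orbit speed at r₁ (vis-viva): v_p = √[μ(2/r₁ − 1/a_t)] = 27.191 km/s.
First burn Δv₁ = |v_p − v₁| = 5.863 km/s.
At r₂, v₂ = √(μ/r₂) = 10.2396 km/s.
Transfer-orbit speed at r₂: v_a = √[μ(2/r₂ − 1/a_t)] = 6.26746 km/s.
Second burn Δv₂ = |v₂ − v_a| = 3.972 km/s.
Total Δv = Δv₁ + Δv₂ = 9.835 km/s.

Δv = 9840 m/s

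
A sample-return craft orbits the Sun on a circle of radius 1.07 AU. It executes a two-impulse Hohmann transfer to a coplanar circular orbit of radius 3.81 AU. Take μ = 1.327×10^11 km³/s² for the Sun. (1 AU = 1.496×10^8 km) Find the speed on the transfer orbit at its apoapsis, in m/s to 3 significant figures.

In km: r₁ = 1.07 × 1.496×10^8 = 1.60072×10^8 km; r₂ = 3.81 × 1.496×10^8 = 5.69976×10^8 km.
The Hohmann ellipse has a_t = (r₁ + r₂)/2 = 3.65024×10^8 km.
At apoapsis, r = 5.69976×10^8 km.
Applying v² = μ(2/r − 1/a_t): v = 10.10 km/s.

v = 10100 m/s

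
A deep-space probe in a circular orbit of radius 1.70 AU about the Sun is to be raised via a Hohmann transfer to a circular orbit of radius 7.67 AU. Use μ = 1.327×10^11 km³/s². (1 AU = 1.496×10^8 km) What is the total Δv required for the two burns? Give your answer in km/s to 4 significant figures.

Δv = 10.66 km/s

In km: r₁ = 1.70 × 1.496×10^8 = 2.5432×10^8 km; r₂ = 7.67 × 1.496×10^8 = 1.147432×10^9 km.
Semi-major axis of the transfer orbit: a_t = (2.5432×10^8 + 1.147432×10^9)/2 = 7.00876×10^8 km.
At r₁ the circular-orbit speed is v₁ = √(μ/r₁) = 22.8426 km/s.
Transfer-orbit speed at r₁ (v² = μ(2/r − 1/a)): v_p = √[μ(2/r₁ − 1/a_t)] = 29.2273 km/s.
First burn Δv₁ = |v_p − v₁| = 6.385 km/s.
Circular speed at r₂: v₂ = √(μ/r₂) = 10.754 km/s.
Transfer-orbit speed at r₂: v_a = √[μ(2/r₂ − 1/a_t)] = 6.4780 km/s.
Second burn Δv₂ = |v₂ − v_a| = 4.276 km/s.
Δv = Δv₁ + Δv₂ = 6.385 + 4.276 = 10.66 km/s.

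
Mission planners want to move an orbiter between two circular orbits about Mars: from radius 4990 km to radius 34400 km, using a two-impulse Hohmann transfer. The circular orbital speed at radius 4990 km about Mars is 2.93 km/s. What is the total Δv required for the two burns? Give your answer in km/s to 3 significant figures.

From the circular-orbit relation v² = μ/r at r = 4990 km: μ = v²r = (2.93)² × 4990 = 42838.7 km³/s².
Transfer-ellipse semi-major axis a_t = (r₁ + r₂)/2 = (4990 + 34400)/2 = 19695 km.
Circular speed at r₁: v₁ = √(μ/r₁) = √(42838.7/4990) = 2.9300 km/s.
Transfer-orbit speed at r₁ (v² = μ(2/r − 1/a)): v_p = √[μ(2/r₁ − 1/a_t)] = 3.8723 km/s.
First burn Δv₁ = |v_p − v₁| = 0.94230 km/s.
At r₂, v₂ = √(μ/r₂) = 1.115934 km/s.
Transfer-orbit speed at r₂: v_a = √[μ(2/r₂ − 1/a_t)] = 0.5617084 km/s.
Second burn Δv₂ = |v₂ − v_a| = 0.55423 km/s.
Total Δv = Δv₁ + Δv₂ = 1.497 km/s.

Δv = 1.50 km/s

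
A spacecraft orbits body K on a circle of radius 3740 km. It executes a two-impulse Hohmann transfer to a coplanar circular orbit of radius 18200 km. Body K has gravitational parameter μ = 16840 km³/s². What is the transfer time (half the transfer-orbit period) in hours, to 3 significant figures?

Semi-major axis of the transfer orbit: a_t = (3740 + 18200)/2 = 10970 km.
By Kepler's third law the transfer-orbit period is T = 2π√(a_t³/μ), so t = T/2 = 27820 s.
Converting: 27820 s ÷ 3600 s/hour = 7.73 hours.

t = 7.73 hours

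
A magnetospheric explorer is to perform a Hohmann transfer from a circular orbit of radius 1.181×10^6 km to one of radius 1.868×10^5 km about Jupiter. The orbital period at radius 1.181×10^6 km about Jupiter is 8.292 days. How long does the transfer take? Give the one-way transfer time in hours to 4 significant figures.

From Kepler's third law T² = 4π²r³/μ at r = 1.181×10^6 km, T = 8.292 days = 8.292 × 86400 s = 7.164288×10^5 s: μ = 4π²r³/T² = 1.26696×10^8 km³/s².
Semi-major axis of the transfer orbit: a_t = (1.181×10^6 + 1.868×10^5)/2 = 6.839×10^5 km.
Transfer time t = π√(a_t³/μ) = π√((6.839×10^5)³ / 1.26696×10^8) = 1.5785×10^5 s.
Converting: 1.5785×10^5 s ÷ 3600 s/hour = 43.85 hours.

t = 43.85 hours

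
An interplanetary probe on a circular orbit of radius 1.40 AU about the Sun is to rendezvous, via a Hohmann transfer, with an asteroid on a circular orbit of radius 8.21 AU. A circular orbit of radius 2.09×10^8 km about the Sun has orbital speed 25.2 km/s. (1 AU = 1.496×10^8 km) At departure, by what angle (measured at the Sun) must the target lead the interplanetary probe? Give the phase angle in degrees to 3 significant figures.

From the circular-orbit relation v² = μ/r at r = 2.09×10^8 km: μ = v²r = (25.2)² × 2.09×10^8 = 1.32723×10^11 km³/s².
In km: r₁ = 1.40 × 1.496×10^8 = 2.0944×10^8 km; r₂ = 8.21 × 1.496×10^8 = 1.228216×10^9 km.
The Hohmann ellipse has a_t = (r₁ + r₂)/2 = 7.18828×10^8 km.
The half-period of the transfer ellipse is t = π√(a_t³/μ) = 1.6619×10^8 s.
Target angular speed ω₂ = √(μ/r₂³) = 8.4637×10^-9 rad/s.
Angle swept by the target during transfer: ω₂·t = 1.4066 rad = 80.59°.
The interplanetary probe traverses 180° on the transfer ellipse, so the target must lead by 180° − 80.59° = 99.4°.

φ = 99.4°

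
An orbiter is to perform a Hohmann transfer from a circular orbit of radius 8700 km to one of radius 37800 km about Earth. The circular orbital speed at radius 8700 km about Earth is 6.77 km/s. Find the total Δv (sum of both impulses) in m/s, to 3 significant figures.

Δv = 3120 m/s

From the circular-orbit relation v² = μ/r at r = 8700 km: μ = v²r = (6.77)² × 8700 = 3.98746×10^5 km³/s².
Semi-major axis of the transfer orbit: a_t = (8700 + 37800)/2 = 23250 km.
At r₁ the circular-orbit speed is v₁ = √(μ/r₁) = 6.770 km/s.
On the transfer ellipse at r₁, v² = μ(2/r − 1/a) gives v_p = √[μ(2/r₁ − 1/a_t)] = 8.632 km/s.
First burn Δv₁ = |v_p − v₁| = 1.862 km/s.
At r₂, v₂ = √(μ/r₂) = 3.248 km/s.
Transfer-orbit speed at r₂: v_a = √[μ(2/r₂ − 1/a_t)] = 1.987 km/s.
Second burn Δv₂ = |v₂ − v_a| = 1.261 km/s.
Δv = Δv₁ + Δv₂ = 1.862 + 1.261 = 3.123 km/s.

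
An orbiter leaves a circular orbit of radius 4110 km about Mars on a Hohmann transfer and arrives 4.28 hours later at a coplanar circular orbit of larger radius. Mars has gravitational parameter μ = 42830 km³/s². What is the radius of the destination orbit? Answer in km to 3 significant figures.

Transfer time t = 4.28 hours = 15408 s, and t = π√(a_t³/μ).
So a_t = (μ t²/π²)^(1/3) = (42830 × (15408)² / π²)^(1/3) = 10100 km.
Since a_t = (r₁ + r₂)/2, r₂ = 2a_t − r₁ = 2×10100 − 4110 = 16090 km.

r₂ = 16100 km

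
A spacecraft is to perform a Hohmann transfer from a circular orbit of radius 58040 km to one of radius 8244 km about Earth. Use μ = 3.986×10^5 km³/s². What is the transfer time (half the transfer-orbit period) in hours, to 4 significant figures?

Semi-major axis of the transfer orbit: a_t = (58040 + 8244)/2 = 33142 km.
Half the transfer-orbit period gives t = π√(a_t³/μ) = 30023 s.
Converting: 30023 s ÷ 3600 s/hour = 8.340 hours.

t = 8.340 hours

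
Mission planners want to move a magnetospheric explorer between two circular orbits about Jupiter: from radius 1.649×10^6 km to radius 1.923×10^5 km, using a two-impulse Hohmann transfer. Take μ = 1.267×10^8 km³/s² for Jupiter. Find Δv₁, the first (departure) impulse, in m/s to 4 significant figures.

Δv₁ = 4759 m/s

The Hohmann ellipse has a_t = (r₁ + r₂)/2 = 9.2065×10^5 km.
Circular speed at r = 1.649×10^6 km: v_c = √(μ/r) = 8.7655 km/s.
Vis-viva on the transfer ellipse at r = 1.649×10^6 km gives v_t = √[μ(2/r − 1/a_t)] = 4.0061 km/s.
Δv₁ = |v_t − v_c| = |4.0061 − 8.7655| = 4.759 km/s.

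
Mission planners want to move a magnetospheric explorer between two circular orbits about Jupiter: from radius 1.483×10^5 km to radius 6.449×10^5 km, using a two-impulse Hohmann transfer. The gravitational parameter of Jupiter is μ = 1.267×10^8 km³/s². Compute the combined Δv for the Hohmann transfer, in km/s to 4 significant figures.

Δv = 13.49 km/s

Transfer-ellipse semi-major axis a_t = (r₁ + r₂)/2 = (1.483×10^5 + 6.449×10^5)/2 = 3.966×10^5 km.
At r₁ the circular-orbit speed is v₁ = √(μ/r₁) = 29.229 km/s.
Transfer-orbit speed at r₁ (vis-viva): v_p = √[μ(2/r₁ − 1/a_t)] = 37.272 km/s.
First burn Δv₁ = |v_p − v₁| = 8.043 km/s.
Circular speed at r₂: v₂ = √(μ/r₂) = 14.01658 km/s.
Transfer-orbit speed at r₂: v_a = √[μ(2/r₂ − 1/a_t)] = 8.571096 km/s.
Second burn Δv₂ = |v₂ − v_a| = 5.445 km/s.
Δv = Δv₁ + Δv₂ = 8.043 + 5.445 = 13.49 km/s.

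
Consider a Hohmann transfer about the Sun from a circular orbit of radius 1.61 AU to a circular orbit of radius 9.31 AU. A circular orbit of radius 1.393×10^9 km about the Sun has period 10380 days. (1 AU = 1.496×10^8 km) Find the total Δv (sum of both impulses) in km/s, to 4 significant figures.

Δv = 11.64 km/s

From Kepler's third law T² = 4π²r³/μ at r = 1.393×10^9 km, T = 10380 days = 10380 × 86400 s = 8.96832×10^8 s: μ = 4π²r³/T² = 1.32676×10^11 km³/s².
In km: r₁ = 1.61 × 1.496×10^8 = 2.40856×10^8 km; r₂ = 9.31 × 1.496×10^8 = 1.392776×10^9 km.
Semi-major axis of the transfer orbit: a_t = (2.40856×10^8 + 1.392776×10^9)/2 = 8.16816×10^8 km.
At r₁ the circular-orbit speed is v₁ = √(μ/r₁) = 23.4702 km/s.
Transfer-orbit speed at r₁ (vis-viva equation): v_p = √[μ(2/r₁ − 1/a_t)] = 30.6475 km/s.
First burn Δv₁ = |v_p − v₁| = 7.177 km/s.
Circular speed at r₂: v₂ = √(μ/r₂) = 9.760 km/s.
Transfer-orbit speed at r₂: v_a = √[μ(2/r₂ − 1/a_t)] = 5.300 km/s.
Second burn Δv₂ = |v₂ − v_a| = 4.460 km/s.
Δv = Δv₁ + Δv₂ = 7.177 + 4.460 = 11.64 km/s.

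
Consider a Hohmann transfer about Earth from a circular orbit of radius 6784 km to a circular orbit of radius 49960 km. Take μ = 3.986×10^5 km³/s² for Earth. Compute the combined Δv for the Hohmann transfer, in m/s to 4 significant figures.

Δv = 3950 m/s

Semi-major axis of the transfer orbit: a_t = (6784 + 49960)/2 = 28372 km.
At r₁ the circular-orbit speed is v₁ = √(μ/r₁) = 7.665239 km/s.
On the transfer ellipse at r₁, vis-viva equation gives v_p = √[μ(2/r₁ − 1/a_t)] = 10.17166 km/s.
First burn Δv₁ = |v_p − v₁| = 2.5064 km/s.
Circular speed at r₂: v₂ = √(μ/r₂) = 2.8246 km/s.
Transfer-orbit speed at r₂: v_a = √[μ(2/r₂ − 1/a_t)] = 1.3812 km/s.
Second burn Δv₂ = |v₂ − v_a| = 1.4434 km/s.
Δv = Δv₁ + Δv₂ = 2.5064 + 1.4434 = 3.950 km/s.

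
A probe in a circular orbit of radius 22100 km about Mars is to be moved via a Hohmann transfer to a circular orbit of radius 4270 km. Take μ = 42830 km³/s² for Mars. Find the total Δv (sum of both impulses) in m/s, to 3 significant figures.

Semi-major axis of the transfer orbit: a_t = (22100 + 4270)/2 = 13185 km.
Circular speed at r₁: v₁ = √(μ/r₁) = √(42830/22100) = 1.3921 km/s.
Transfer-orbit speed at r₁ (vis-viva): v_a = √[μ(2/r₁ − 1/a_t)] = 0.79223 km/s.
First burn Δv₁ = |v_a − v₁| = 0.5999 km/s.
At r₂, v₂ = √(μ/r₂) = 3.1671 km/s.
Transfer-orbit speed at r₂: v_p = √[μ(2/r₂ − 1/a_t)] = 4.1003 km/s.
Second burn Δv₂ = |v₂ − v_p| = 0.9332 km/s.
Total Δv = Δv₁ + Δv₂ = 1.533 km/s.

Δv = 1530 m/s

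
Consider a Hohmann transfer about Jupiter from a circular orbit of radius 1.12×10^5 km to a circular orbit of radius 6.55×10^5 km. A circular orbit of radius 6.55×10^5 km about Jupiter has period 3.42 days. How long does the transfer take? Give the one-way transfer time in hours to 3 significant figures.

t = 18.4 hours

From Kepler's third law T² = 4π²r³/μ at r = 6.55×10^5 km, T = 3.42 days = 3.42 × 86400 s = 2.95488×10^5 s: μ = 4π²r³/T² = 1.27059×10^8 km³/s².
Transfer-ellipse semi-major axis a_t = (r₁ + r₂)/2 = (1.120×10^5 + 6.550×10^5)/2 = 3.835×10^5 km.
Transfer time t = π√(a_t³/μ) = π√((3.835×10^5)³ / 1.27059×10^8) = 66190 s.
Converting: 66190 s ÷ 3600 s/hour = 18.4 hours.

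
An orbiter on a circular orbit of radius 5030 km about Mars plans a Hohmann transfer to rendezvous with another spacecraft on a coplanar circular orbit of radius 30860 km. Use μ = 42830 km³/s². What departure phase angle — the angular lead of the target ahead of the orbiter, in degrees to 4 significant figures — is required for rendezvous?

The Hohmann ellipse has a_t = (r₁ + r₂)/2 = 17945 km.
The half-period of the transfer ellipse is t = π√(a_t³/μ) = 36491.4 s.
The target's mean motion on its circular orbit is ω₂ = √(μ/r₂³) = 3.81751×10^-5 rad/s.
Angle swept by the target during transfer: ω₂·t = 1.3931 rad = 79.82°.
The orbiter traverses 180° on the transfer ellipse, so the target must lead by 180° − 79.82° = 100.2°.

φ = 100.2°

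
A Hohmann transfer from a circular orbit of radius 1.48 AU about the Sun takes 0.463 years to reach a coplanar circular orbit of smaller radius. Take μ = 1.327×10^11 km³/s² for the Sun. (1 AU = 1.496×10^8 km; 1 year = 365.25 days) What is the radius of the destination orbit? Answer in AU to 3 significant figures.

r₂ = 0.420 AU

In km: r₁ = 1.48 × 1.496×10^8 = 2.21408×10^8 km.
Transfer time t = 0.463 years × 365.25 × 86400 s = 1.46111688×10^7 s, and t = π√(a_t³/μ).
So a_t = (μ t²/π²)^(1/3) = (1.327×10^11 × (1.46111688×10^7)² / π²)^(1/3) = 1.4212×10^8 km.
Since a_t = (r₁ + r₂)/2, r₂ = 2a_t − r₁ = 2×1.4212×10^8 − 2.21408×10^8 = 6.2832×10^7 km.
In AU: r₂ = 6.2832×10^7 / 1.496×10^8 = 0.420 AU.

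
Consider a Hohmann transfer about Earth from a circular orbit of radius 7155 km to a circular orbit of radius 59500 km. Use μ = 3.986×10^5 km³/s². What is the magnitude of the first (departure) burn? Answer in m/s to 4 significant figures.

Δv₁ = 2509 m/s

Transfer-ellipse semi-major axis a_t = (r₁ + r₂)/2 = (7155 + 59500)/2 = 33327.5 km.
Circular speed at r = 7155 km: v_c = √(μ/r) = 7.464 km/s.
Vis-viva on the transfer ellipse at r = 7155 km gives v_t = √[μ(2/r − 1/a_t)] = 9.973 km/s.
Δv₁ = |v_t − v_c| = |9.973 − 7.464| = 2.509 km/s.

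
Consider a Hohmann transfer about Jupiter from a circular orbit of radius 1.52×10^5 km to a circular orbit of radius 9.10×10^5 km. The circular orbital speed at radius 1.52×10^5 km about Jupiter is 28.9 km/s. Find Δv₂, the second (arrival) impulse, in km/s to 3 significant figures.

Δv₂ = 5.49 km/s

From the circular-orbit relation v² = μ/r at r = 1.52×10^5 km: μ = v²r = (28.9)² × 1.52×10^5 = 1.26952×10^8 km³/s².
Transfer-ellipse semi-major axis a_t = (r₁ + r₂)/2 = (1.520×10^5 + 9.100×10^5)/2 = 5.310×10^5 km.
On the circular orbit at r = 9.100×10^5 km, v_c = √(μ/r) = 11.811 km/s.
Vis-viva on the transfer ellipse at r = 9.100×10^5 km gives v_t = √[μ(2/r − 1/a_t)] = 6.3194 km/s.
Δv₂ = |v_t − v_c| = |6.3194 − 11.811| = 5.492 km/s.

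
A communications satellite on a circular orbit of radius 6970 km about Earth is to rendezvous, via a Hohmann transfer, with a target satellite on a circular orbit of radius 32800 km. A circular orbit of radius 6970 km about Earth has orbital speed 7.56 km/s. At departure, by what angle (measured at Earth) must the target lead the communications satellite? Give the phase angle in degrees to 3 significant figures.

φ = 95.0°

From the circular-orbit relation v² = μ/r at r = 6970 km: μ = v²r = (7.56)² × 6970 = 3.98361×10^5 km³/s².
Semi-major axis of the transfer orbit: a_t = (6970 + 32800)/2 = 19885 km.
Transfer time t = π√(a_t³/μ) = 13960 s.
Target angular speed ω₂ = √(μ/r₂³) = 1.062×10^-4 rad/s.
Angle swept by the target during transfer: ω₂·t = 1.483 rad = 84.97°.
Arrival is 180° from departure on the ellipse, so φ = 180° − 84.97° = 95.0°.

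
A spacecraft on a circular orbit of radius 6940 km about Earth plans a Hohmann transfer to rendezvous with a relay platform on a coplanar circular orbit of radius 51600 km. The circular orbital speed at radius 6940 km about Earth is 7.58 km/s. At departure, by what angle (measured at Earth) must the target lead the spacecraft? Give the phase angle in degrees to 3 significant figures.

From the circular-orbit relation v² = μ/r at r = 6940 km: μ = v²r = (7.58)² × 6940 = 3.98747×10^5 km³/s².
Semi-major axis of the transfer orbit: a_t = (6940 + 51600)/2 = 29270 km.
Transfer time t = π√(a_t³/μ) = 24914 s.
The target's mean motion on its circular orbit is ω₂ = √(μ/r₂³) = 5.3873×10^-5 rad/s.
Angle swept by the target during transfer: ω₂·t = 1.3422 rad = 76.90°.
The spacecraft traverses 180° on the transfer ellipse, so the target must lead by 180° − 76.90° = 103°.

φ = 103°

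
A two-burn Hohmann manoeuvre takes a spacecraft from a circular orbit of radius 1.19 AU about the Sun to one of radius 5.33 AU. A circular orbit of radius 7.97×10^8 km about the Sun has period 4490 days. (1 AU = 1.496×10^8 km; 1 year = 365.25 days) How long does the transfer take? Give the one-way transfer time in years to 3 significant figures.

From Kepler's third law T² = 4π²r³/μ at r = 7.97×10^8 km, T = 4490 days = 4490 × 86400 s = 3.87936×10^8 s: μ = 4π²r³/T² = 1.32805×10^11 km³/s².
In km: r₁ = 1.19 × 1.496×10^8 = 1.78024×10^8 km; r₂ = 5.33 × 1.496×10^8 = 7.97368×10^8 km.
Semi-major axis of the transfer orbit: a_t = (1.78024×10^8 + 7.97368×10^8)/2 = 4.87696×10^8 km.
Half the transfer-orbit period gives t = π√(a_t³/μ) = 9.285×10^7 s.
Converting: 9.285×10^7 s ÷ 3.15576×10^7 s/year (365.25 × 86400) = 2.94 years.

t = 2.94 years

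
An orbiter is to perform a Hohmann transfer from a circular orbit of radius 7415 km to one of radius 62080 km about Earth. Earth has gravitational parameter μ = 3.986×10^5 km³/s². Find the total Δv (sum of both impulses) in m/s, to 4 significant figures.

The Hohmann ellipse has a_t = (r₁ + r₂)/2 = 34747.5 km.
At r₁ the circular-orbit speed is v₁ = √(μ/r₁) = 7.3318 km/s.
Transfer-orbit speed at r₁ (vis-viva equation): v_p = √[μ(2/r₁ − 1/a_t)] = 9.8000 km/s.
First burn Δv₁ = |v_p − v₁| = 2.4682 km/s.
At r₂, v₂ = √(μ/r₂) = 2.5339 km/s.
Transfer-orbit speed at r₂: v_a = √[μ(2/r₂ − 1/a_t)] = 1.1705 km/s.
Second burn Δv₂ = |v₂ − v_a| = 1.3634 km/s.
Δv = Δv₁ + Δv₂ = 2.4682 + 1.3634 = 3.832 km/s.

Δv = 3832 m/s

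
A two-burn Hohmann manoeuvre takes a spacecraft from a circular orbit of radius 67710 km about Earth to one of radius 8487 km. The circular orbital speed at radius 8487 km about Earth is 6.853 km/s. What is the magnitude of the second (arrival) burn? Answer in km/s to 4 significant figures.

Δv₂ = 2.283 km/s

From the circular-orbit relation v² = μ/r at r = 8487 km: μ = v²r = (6.853)² × 8487 = 3.98580×10^5 km³/s².
The Hohmann ellipse has a_t = (r₁ + r₂)/2 = 38098.5 km.
Circular speed at r = 8487 km: v_c = √(μ/r) = 6.853 km/s.
Vis-viva on the transfer ellipse at r = 8487 km gives v_t = √[μ(2/r − 1/a_t)] = 9.136 km/s.
Δv₂ = |v_t − v_c| = |9.136 − 6.853| = 2.283 km/s.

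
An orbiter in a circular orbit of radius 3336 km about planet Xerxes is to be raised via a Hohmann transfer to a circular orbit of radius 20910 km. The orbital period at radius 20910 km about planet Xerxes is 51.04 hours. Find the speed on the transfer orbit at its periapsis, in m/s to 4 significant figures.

v = 2351 m/s

From Kepler's third law T² = 4π²r³/μ at r = 20910 km, T = 51.04 hours = 51.04 × 3600 s = 1.83744×10^5 s: μ = 4π²r³/T² = 10690.4 km³/s².
Transfer-ellipse semi-major axis a_t = (r₁ + r₂)/2 = (3336 + 20910)/2 = 12123 km.
At periapsis, r = 3336 km.
Vis-viva: v = √[μ(2/r − 1/a_t)] = √[10690.4 × (2/3336 − 1/12123)] = 2.351 km/s.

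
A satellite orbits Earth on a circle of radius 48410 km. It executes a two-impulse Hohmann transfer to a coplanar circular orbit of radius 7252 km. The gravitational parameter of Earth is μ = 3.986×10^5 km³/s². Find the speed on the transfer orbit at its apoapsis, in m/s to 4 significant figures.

The Hohmann ellipse has a_t = (r₁ + r₂)/2 = 27831 km.
At apoapsis, r = 48410 km.
Vis-viva: v = √[μ(2/r − 1/a_t)] = √[3.986×10^5 × (2/48410 − 1/27831)] = 1.465 km/s.

v = 1465 m/s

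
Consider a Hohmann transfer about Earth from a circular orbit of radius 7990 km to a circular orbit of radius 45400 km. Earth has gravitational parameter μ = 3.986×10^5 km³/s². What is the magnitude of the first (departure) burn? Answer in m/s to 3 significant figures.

Δv₁ = 2150 m/s

Transfer-ellipse semi-major axis a_t = (r₁ + r₂)/2 = (7990 + 45400)/2 = 26695 km.
Circular speed at r = 7990 km: v_c = √(μ/r) = 7.063 km/s.
Vis-viva on the transfer ellipse at r = 7990 km gives v_t = √[μ(2/r − 1/a_t)] = 9.211 km/s.
Δv₁ = |v_t − v_c| = |9.211 − 7.063| = 2.148 km/s.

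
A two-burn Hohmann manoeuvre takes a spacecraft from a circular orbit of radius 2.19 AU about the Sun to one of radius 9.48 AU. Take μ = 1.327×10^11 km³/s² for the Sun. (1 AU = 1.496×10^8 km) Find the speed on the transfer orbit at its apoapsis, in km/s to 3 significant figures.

v = 5.93 km/s

In km: r₁ = 2.19 × 1.496×10^8 = 3.27624×10^8 km; r₂ = 9.48 × 1.496×10^8 = 1.418208×10^9 km.
Transfer-ellipse semi-major axis a_t = (r₁ + r₂)/2 = (3.27624×10^8 + 1.418208×10^9)/2 = 8.72916×10^8 km.
The apoapsis of the transfer ellipse is at r = 1.418208×10^9 km.
From the vis-viva equation, v = √[μ(2/r − 1/a_t)] = 5.926 km/s.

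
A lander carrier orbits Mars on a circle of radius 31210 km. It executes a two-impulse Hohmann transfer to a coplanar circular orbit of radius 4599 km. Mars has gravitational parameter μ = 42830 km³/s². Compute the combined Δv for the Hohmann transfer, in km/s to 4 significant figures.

Transfer-ellipse semi-major axis a_t = (r₁ + r₂)/2 = (31210 + 4599)/2 = 17904.5 km.
At r₁ the circular-orbit speed is v₁ = √(μ/r₁) = 1.17146 km/s.
On the transfer ellipse at r₁, vis-viva equation gives v_a = √[μ(2/r₁ − 1/a_t)] = 0.593715 km/s.
First burn Δv₁ = |v_a − v₁| = 0.5777 km/s.
At r₂, v₂ = √(μ/r₂) = 3.0517 km/s.
Transfer-orbit speed at r₂: v_p = √[μ(2/r₂ − 1/a_t)] = 4.0291 km/s.
Second burn Δv₂ = |v₂ − v_p| = 0.9774 km/s.
Δv = Δv₁ + Δv₂ = 0.5777 + 0.9774 = 1.555 km/s.

Δv = 1.555 km/s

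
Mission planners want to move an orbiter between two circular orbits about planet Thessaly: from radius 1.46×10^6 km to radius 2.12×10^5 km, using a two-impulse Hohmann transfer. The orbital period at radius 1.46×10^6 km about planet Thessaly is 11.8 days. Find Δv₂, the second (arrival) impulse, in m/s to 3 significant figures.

From Kepler's third law T² = 4π²r³/μ at r = 1.46×10^6 km, T = 11.8 days = 11.8 × 86400 s = 1.01952×10^6 s: μ = 4π²r³/T² = 1.18203×10^8 km³/s².
Transfer-ellipse semi-major axis a_t = (r₁ + r₂)/2 = (1.460×10^6 + 2.120×10^5)/2 = 8.360×10^5 km.
On the circular orbit at r = 2.120×10^5 km, v_c = √(μ/r) = 23.613 km/s.
Transfer-orbit speed at the same r (vis-viva, a = a_t): v_t = √[μ(2/r − 1/a_t)] = 31.205 km/s.
Δv₂ = |v_t − v_c| = |31.205 − 23.613| = 7.592 km/s.

Δv₂ = 7590 m/s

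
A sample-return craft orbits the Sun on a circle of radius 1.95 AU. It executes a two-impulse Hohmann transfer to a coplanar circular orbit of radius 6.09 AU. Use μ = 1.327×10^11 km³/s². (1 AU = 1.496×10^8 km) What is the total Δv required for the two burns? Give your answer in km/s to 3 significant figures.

Δv = 8.59 km/s

In km: r₁ = 1.95 × 1.496×10^8 = 2.9172×10^8 km; r₂ = 6.09 × 1.496×10^8 = 9.11064×10^8 km.
The Hohmann ellipse has a_t = (r₁ + r₂)/2 = 6.01392×10^8 km.
Circular speed at r₁: v₁ = √(μ/r₁) = √(1.327×10^11/2.9172×10^8) = 21.328 km/s.
On the transfer ellipse at r₁, v² = μ(2/r − 1/a) gives v_p = √[μ(2/r₁ − 1/a_t)] = 26.251 km/s.
First burn Δv₁ = |v_p − v₁| = 4.923 km/s.
At r₂, v₂ = √(μ/r₂) = 12.0687 km/s.
Transfer-orbit speed at r₂: v_a = √[μ(2/r₂ − 1/a_t)] = 8.40553 km/s.
Second burn Δv₂ = |v₂ − v_a| = 3.663 km/s.
Total Δv = Δv₁ + Δv₂ = 8.586 km/s.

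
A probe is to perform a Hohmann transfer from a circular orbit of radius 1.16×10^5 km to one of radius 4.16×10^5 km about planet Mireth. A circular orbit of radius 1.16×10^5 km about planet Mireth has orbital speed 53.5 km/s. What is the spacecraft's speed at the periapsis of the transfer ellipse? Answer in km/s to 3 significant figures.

From the circular-orbit relation v² = μ/r at r = 1.16×10^5 km: μ = v²r = (53.5)² × 1.16×10^5 = 3.32021×10^8 km³/s².
The Hohmann ellipse has a_t = (r₁ + r₂)/2 = 2.660×10^5 km.
The periapsis of the transfer ellipse is at r = 1.160×10^5 km.
From the vis-viva equation, v = √[μ(2/r − 1/a_t)] = 66.91 km/s.

v = 66.9 km/s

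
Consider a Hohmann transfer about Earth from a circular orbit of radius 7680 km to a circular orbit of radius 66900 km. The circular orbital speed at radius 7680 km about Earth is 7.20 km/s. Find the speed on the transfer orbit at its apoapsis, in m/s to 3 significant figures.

v = 1110 m/s

From the circular-orbit relation v² = μ/r at r = 7680 km: μ = v²r = (7.20)² × 7680 = 3.98131×10^5 km³/s².
The Hohmann ellipse has a_t = (r₁ + r₂)/2 = 37290 km.
At apoapsis, r = 66900 km.
From the vis-viva equation, v = √[μ(2/r − 1/a_t)] = 1.107 km/s.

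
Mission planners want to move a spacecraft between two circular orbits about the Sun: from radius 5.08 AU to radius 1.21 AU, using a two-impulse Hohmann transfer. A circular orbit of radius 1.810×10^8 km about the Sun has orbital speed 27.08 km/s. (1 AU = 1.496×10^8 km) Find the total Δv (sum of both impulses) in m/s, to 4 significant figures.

Δv = 12350 m/s

From the circular-orbit relation v² = μ/r at r = 1.810×10^8 km: μ = v²r = (27.08)² × 1.810×10^8 = 1.32732×10^11 km³/s².
In km: r₁ = 5.08 × 1.496×10^8 = 7.59968×10^8 km; r₂ = 1.21 × 1.496×10^8 = 1.81016×10^8 km.
Transfer-ellipse semi-major axis a_t = (r₁ + r₂)/2 = (7.59968×10^8 + 1.81016×10^8)/2 = 4.70492×10^8 km.
At r₁ the circular-orbit speed is v₁ = √(μ/r₁) = 13.2157 km/s.
On the transfer ellipse at r₁, vis-viva equation gives v_a = √[μ(2/r₁ − 1/a_t)] = 8.19733 km/s.
First burn Δv₁ = |v_a − v₁| = 5.018 km/s.
Circular speed at r₂: v₂ = √(μ/r₂) = 27.079 km/s.
Transfer-orbit speed at r₂: v_p = √[μ(2/r₂ − 1/a_t)] = 34.415 km/s.
Second burn Δv₂ = |v₂ − v_p| = 7.336 km/s.
Total Δv = Δv₁ + Δv₂ = 12.35 km/s.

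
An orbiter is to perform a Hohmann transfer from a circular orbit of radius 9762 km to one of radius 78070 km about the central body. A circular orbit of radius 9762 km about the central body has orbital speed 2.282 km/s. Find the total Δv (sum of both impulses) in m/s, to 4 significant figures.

Δv = 1187 m/s

From the circular-orbit relation v² = μ/r at r = 9762 km: μ = v²r = (2.282)² × 9762 = 50835.8 km³/s².
The Hohmann ellipse has a_t = (r₁ + r₂)/2 = 43916 km.
Circular speed at r₁: v₁ = √(μ/r₁) = √(50835.8/9762) = 2.2820 km/s.
On the transfer ellipse at r₁, v² = μ(2/r − 1/a) gives v_p = √[μ(2/r₁ − 1/a_t)] = 3.0426 km/s.
First burn Δv₁ = |v_p − v₁| = 0.7606 km/s.
At r₂, v₂ = √(μ/r₂) = 0.80694 km/s.
Transfer-orbit speed at r₂: v_a = √[μ(2/r₂ − 1/a_t)] = 0.38045 km/s.
Second burn Δv₂ = |v₂ − v_a| = 0.4265 km/s.
Total Δv = Δv₁ + Δv₂ = 1.187 km/s.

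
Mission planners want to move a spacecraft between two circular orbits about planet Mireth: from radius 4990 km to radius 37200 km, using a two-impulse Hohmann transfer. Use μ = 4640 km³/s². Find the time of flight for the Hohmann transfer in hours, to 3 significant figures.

Semi-major axis of the transfer orbit: a_t = (4990 + 37200)/2 = 21095 km.
Transfer time t = π√(a_t³/μ) = π√((21095)³ / 4640) = 1.4131×10^5 s.
Converting: 1.4131×10^5 s ÷ 3600 s/hour = 39.3 hours.

t = 39.3 hours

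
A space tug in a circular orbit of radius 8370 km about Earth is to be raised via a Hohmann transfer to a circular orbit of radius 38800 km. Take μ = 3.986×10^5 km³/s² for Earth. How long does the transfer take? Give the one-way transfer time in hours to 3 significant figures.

The Hohmann ellipse has a_t = (r₁ + r₂)/2 = 23585 km.
Transfer time t = π√(a_t³/μ) = π√((23585)³ / 3.986×10^5) = 18020 s.
Converting: 18020 s ÷ 3600 s/hour = 5.01 hours.

t = 5.01 hours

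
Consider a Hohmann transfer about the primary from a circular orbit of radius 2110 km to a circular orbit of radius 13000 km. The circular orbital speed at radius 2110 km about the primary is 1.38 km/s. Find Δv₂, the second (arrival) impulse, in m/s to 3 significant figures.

Δv₂ = 262 m/s

From the circular-orbit relation v² = μ/r at r = 2110 km: μ = v²r = (1.38)² × 2110 = 4018.28 km³/s².
The Hohmann ellipse has a_t = (r₁ + r₂)/2 = 7555 km.
Circular speed at r = 13000 km: v_c = √(μ/r) = 0.5560 km/s.
Transfer-orbit speed at the same r (vis-viva, a = a_t): v_t = √[μ(2/r − 1/a_t)] = 0.2938 km/s.
Δv₂ = |v_t − v_c| = |0.2938 − 0.5560| = 0.2622 km/s.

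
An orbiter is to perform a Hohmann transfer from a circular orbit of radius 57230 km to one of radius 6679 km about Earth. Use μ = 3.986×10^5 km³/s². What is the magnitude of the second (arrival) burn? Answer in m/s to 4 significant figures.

Δv₂ = 2613 m/s

The Hohmann ellipse has a_t = (r₁ + r₂)/2 = 31954.5 km.
Circular speed at r = 6679 km: v_c = √(μ/r) = 7.72526 km/s.
Transfer-orbit speed at the same r (vis-viva, a = a_t): v_t = √[μ(2/r − 1/a_t)] = 10.3385 km/s.
Δv₂ = |v_t − v_c| = |10.3385 − 7.72526| = 2.613 km/s.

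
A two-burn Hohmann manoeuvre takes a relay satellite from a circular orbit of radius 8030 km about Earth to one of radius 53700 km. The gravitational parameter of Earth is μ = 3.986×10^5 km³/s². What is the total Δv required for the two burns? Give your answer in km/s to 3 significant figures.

Δv = 3.58 km/s

The Hohmann ellipse has a_t = (r₁ + r₂)/2 = 30865 km.
Circular speed at r₁: v₁ = √(μ/r₁) = √(3.986×10^5/8030) = 7.045 km/s.
Transfer-orbit speed at r₁ (v² = μ(2/r − 1/a)): v_p = √[μ(2/r₁ − 1/a_t)] = 9.293 km/s.
First burn Δv₁ = |v_p − v₁| = 2.248 km/s.
At r₂, v₂ = √(μ/r₂) = 2.7245 km/s.
Transfer-orbit speed at r₂: v_a = √[μ(2/r₂ − 1/a_t)] = 1.3897 km/s.
Second burn Δv₂ = |v₂ − v_a| = 1.335 km/s.
Δv = Δv₁ + Δv₂ = 2.248 + 1.335 = 3.583 km/s.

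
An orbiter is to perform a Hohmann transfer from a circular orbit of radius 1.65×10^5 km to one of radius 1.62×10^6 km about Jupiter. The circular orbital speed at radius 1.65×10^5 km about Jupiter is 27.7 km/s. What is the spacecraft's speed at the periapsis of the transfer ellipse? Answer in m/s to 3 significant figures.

From the circular-orbit relation v² = μ/r at r = 1.65×10^5 km: μ = v²r = (27.7)² × 1.65×10^5 = 1.26603×10^8 km³/s².
Transfer-ellipse semi-major axis a_t = (r₁ + r₂)/2 = (1.650×10^5 + 1.620×10^6)/2 = 8.925×10^5 km.
At periapsis, r = 1.650×10^5 km.
From the vis-viva equation, v = √[μ(2/r − 1/a_t)] = 37.32 km/s.

v = 37300 m/s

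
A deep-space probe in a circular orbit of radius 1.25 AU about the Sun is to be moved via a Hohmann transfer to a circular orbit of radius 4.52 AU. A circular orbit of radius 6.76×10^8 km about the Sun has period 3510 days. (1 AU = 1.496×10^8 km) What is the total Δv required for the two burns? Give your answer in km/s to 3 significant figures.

From Kepler's third law T² = 4π²r³/μ at r = 6.76×10^8 km, T = 3510 days = 3510 × 86400 s = 3.03264×10^8 s: μ = 4π²r³/T² = 1.32604×10^11 km³/s².
In km: r₁ = 1.25 × 1.496×10^8 = 1.870×10^8 km; r₂ = 4.52 × 1.496×10^8 = 6.76192×10^8 km.
Semi-major axis of the transfer orbit: a_t = (1.870×10^8 + 6.76192×10^8)/2 = 4.31596×10^8 km.
At r₁ the circular-orbit speed is v₁ = √(μ/r₁) = 26.629 km/s.
On the transfer ellipse at r₁, v² = μ(2/r − 1/a) gives v_p = √[μ(2/r₁ − 1/a_t)] = 33.331 km/s.
First burn Δv₁ = |v_p − v₁| = 6.702 km/s.
Circular speed at r₂: v₂ = √(μ/r₂) = 14.004 km/s.
Transfer-orbit speed at r₂: v_a = √[μ(2/r₂ − 1/a_t)] = 9.2178 km/s.
Second burn Δv₂ = |v₂ − v_a| = 4.786 km/s.
Total Δv = Δv₁ + Δv₂ = 11.49 km/s.

Δv = 11.5 km/s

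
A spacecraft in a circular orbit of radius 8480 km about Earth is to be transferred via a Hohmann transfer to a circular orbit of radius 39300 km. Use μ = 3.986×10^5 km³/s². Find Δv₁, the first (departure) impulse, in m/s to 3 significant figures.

Δv₁ = 1940 m/s

Transfer-ellipse semi-major axis a_t = (r₁ + r₂)/2 = (8480 + 39300)/2 = 23890 km.
On the circular orbit at r = 8480 km, v_c = √(μ/r) = 6.856 km/s.
Transfer-orbit speed at the same r (vis-viva, a = a_t): v_t = √[μ(2/r − 1/a_t)] = 8.793 km/s.
Δv₁ = |v_t − v_c| = |8.793 − 6.856| = 1.937 km/s.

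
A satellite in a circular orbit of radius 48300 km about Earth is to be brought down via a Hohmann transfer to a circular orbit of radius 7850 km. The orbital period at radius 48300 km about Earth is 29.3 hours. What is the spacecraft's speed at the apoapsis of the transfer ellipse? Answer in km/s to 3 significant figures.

From Kepler's third law T² = 4π²r³/μ at r = 48300 km, T = 29.3 hours = 29.3 × 3600 s = 1.0548×10^5 s: μ = 4π²r³/T² = 3.99817×10^5 km³/s².
The Hohmann ellipse has a_t = (r₁ + r₂)/2 = 28075 km.
The apoapsis of the transfer ellipse is at r = 48300 km.
From the vis-viva equation, v = √[μ(2/r − 1/a_t)] = 1.521 km/s.

v = 1.52 km/s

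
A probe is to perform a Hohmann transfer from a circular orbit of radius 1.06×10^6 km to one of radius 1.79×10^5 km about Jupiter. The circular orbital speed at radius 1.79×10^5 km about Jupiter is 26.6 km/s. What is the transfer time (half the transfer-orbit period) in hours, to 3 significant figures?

From the circular-orbit relation v² = μ/r at r = 1.79×10^5 km: μ = v²r = (26.6)² × 1.79×10^5 = 1.26653×10^8 km³/s².
Transfer-ellipse semi-major axis a_t = (r₁ + r₂)/2 = (1.060×10^6 + 1.790×10^5)/2 = 6.195×10^5 km.
Transfer time t = π√(a_t³/μ) = π√((6.195×10^5)³ / 1.26653×10^8) = 1.361×10^5 s.
Converting: 1.361×10^5 s ÷ 3600 s/hour = 37.8 hours.

t = 37.8 hours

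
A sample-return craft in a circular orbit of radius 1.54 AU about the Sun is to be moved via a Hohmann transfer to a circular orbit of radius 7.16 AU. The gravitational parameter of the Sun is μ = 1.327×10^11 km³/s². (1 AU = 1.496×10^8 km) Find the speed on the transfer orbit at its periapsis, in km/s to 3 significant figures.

v = 30.8 km/s

In km: r₁ = 1.54 × 1.496×10^8 = 2.30384×10^8 km; r₂ = 7.16 × 1.496×10^8 = 1.071136×10^9 km.
The Hohmann ellipse has a_t = (r₁ + r₂)/2 = 6.5076×10^8 km.
The periapsis of the transfer ellipse is at r = 2.30384×10^8 km.
Applying v² = μ(2/r − 1/a_t): v = 30.79 km/s.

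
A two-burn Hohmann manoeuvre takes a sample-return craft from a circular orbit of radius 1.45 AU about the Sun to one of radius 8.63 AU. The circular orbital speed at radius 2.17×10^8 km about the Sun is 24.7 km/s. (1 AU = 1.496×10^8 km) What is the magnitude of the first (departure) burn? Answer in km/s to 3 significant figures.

From the circular-orbit relation v² = μ/r at r = 2.17×10^8 km: μ = v²r = (24.7)² × 2.17×10^8 = 1.32390×10^11 km³/s².
In km: r₁ = 1.45 × 1.496×10^8 = 2.1692×10^8 km; r₂ = 8.63 × 1.496×10^8 = 1.291048×10^9 km.
Semi-major axis of the transfer orbit: a_t = (2.1692×10^8 + 1.291048×10^9)/2 = 7.53984×10^8 km.
On the circular orbit at r = 2.1692×10^8 km, v_c = √(μ/r) = 24.70455 km/s.
Vis-viva on the transfer ellipse at r = 2.1692×10^8 km gives v_t = √[μ(2/r − 1/a_t)] = 32.32713 km/s.
Δv₁ = |v_t − v_c| = |32.32713 − 24.70455| = 7.623 km/s.

Δv₁ = 7.62 km/s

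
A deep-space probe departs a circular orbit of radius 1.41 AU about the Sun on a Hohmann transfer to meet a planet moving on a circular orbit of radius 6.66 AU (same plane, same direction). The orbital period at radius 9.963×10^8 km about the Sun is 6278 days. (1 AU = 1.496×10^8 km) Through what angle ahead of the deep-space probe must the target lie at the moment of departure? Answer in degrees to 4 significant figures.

From Kepler's third law T² = 4π²r³/μ at r = 9.963×10^8 km, T = 6278 days = 6278 × 86400 s = 5.424192×10^8 s: μ = 4π²r³/T² = 1.32697×10^11 km³/s².
In km: r₁ = 1.41 × 1.496×10^8 = 2.10936×10^8 km; r₂ = 6.66 × 1.496×10^8 = 9.96336×10^8 km.
The Hohmann ellipse has a_t = (r₁ + r₂)/2 = 6.03636×10^8 km.
Transfer time t = π√(a_t³/μ) = 1.2790×10^8 s.
Target angular speed ω₂ = √(μ/r₂³) = 1.1583×10^-8 rad/s.
Angle swept by the target during transfer: ω₂·t = 1.4815 rad = 84.88°.
Arrival is 180° from departure on the ellipse, so φ = 180° − 84.88° = 95.12°.

φ = 95.12°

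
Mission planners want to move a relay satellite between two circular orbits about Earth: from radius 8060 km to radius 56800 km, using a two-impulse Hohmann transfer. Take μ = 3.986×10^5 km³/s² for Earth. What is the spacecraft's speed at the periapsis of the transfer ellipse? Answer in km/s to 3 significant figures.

Semi-major axis of the transfer orbit: a_t = (8060 + 56800)/2 = 32430 km.
At periapsis, r = 8060 km.
Vis-viva: v = √[μ(2/r − 1/a_t)] = √[3.986×10^5 × (2/8060 − 1/32430)] = 9.307 km/s.

v = 9.31 km/s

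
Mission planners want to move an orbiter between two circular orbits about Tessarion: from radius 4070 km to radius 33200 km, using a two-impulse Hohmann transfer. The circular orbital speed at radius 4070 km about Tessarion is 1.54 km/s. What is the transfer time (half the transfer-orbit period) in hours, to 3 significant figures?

t = 22.6 hours

From the circular-orbit relation v² = μ/r at r = 4070 km: μ = v²r = (1.54)² × 4070 = 9652.41 km³/s².
Transfer-ellipse semi-major axis a_t = (r₁ + r₂)/2 = (4070 + 33200)/2 = 18635 km.
Transfer time t = π√(a_t³/μ) = π√((18635)³ / 9652.41) = 81340 s.
Converting: 81340 s ÷ 3600 s/hour = 22.6 hours.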